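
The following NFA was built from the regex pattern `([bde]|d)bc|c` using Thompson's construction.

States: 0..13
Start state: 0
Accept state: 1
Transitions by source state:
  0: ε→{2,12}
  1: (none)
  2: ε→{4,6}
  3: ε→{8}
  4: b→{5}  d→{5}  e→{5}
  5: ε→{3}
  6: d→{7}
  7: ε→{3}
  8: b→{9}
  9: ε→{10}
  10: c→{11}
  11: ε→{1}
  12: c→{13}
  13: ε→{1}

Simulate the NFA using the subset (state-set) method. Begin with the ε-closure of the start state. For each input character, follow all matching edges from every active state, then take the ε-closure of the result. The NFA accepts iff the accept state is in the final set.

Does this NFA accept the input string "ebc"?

Answer: ACCEPT

Steps:
start: ε-closure({0}) = {0,2,4,6,12}
'e' @ 1: {3,5,8}
'b' @ 2: {9,10}
'c' @ 3: {1,11}  (accept∈set)
final: {1,11}; accept 1 in set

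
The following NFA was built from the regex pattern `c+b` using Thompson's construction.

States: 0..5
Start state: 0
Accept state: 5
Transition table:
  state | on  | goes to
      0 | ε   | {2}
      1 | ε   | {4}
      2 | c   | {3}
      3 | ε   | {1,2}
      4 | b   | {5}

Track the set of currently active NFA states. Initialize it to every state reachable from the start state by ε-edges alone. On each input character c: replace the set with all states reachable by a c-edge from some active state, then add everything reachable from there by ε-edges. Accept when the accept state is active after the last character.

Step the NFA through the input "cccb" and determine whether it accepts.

start: ε-closure({0}) = {0,2}
'c' @ 1: {1,2,3,4}
'c' @ 2: {1,2,3,4}
'c' @ 3: {1,2,3,4}
'b' @ 4: {5}  [accepting]
end set {5} — state 5 in

Answer: ACCEPT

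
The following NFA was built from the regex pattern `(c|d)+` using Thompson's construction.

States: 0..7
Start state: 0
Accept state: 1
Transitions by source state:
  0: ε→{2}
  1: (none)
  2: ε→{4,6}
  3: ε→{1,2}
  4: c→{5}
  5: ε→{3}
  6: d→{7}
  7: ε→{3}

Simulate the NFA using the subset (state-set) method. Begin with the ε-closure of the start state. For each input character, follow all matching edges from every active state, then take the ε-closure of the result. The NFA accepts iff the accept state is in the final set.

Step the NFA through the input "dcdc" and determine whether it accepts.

initial (ε-close {0}): {0,2,4,6}
'd' @ 1: {1,2,3,4,6,7}  [accepting]
'c' @ 2: {1,2,3,4,5,6}  [accepting]
'd' @ 3: {1,2,3,4,6,7}  [accepting]
'c' @ 4: {1,2,3,4,5,6}  [accepting]
final: {1,2,3,4,5,6}; accept 1 in set

Answer: ACCEPT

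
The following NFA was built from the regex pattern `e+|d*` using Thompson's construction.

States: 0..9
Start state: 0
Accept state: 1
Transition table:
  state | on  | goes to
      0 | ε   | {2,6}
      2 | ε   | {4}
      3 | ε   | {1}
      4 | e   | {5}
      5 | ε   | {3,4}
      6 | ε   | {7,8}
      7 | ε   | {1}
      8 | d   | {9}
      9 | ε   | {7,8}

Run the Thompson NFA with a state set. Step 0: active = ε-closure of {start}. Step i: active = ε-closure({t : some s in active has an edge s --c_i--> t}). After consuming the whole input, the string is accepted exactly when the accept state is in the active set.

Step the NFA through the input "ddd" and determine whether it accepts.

Answer: ACCEPT

Trace:
S₀ = ε-closure({0}) = {0,1,2,4,6,7,8}
'd' @ 1: {1,7,8,9}  (accept∈set)
'd' @ 2: {1,7,8,9}  (accept∈set)
'd' @ 3: {1,7,8,9}  (accept∈set)
final: {1,7,8,9}; accept 1 in set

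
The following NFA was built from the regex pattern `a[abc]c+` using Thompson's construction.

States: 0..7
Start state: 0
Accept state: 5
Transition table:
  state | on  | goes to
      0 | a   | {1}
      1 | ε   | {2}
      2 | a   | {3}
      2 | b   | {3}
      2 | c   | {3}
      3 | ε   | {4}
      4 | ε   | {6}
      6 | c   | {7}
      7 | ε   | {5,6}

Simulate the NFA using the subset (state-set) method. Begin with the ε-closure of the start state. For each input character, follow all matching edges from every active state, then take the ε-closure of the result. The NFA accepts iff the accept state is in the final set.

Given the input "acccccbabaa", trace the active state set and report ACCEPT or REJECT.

Answer: REJECT

Trace:
start: ε-closure({0}) = {0}
'a' @ 1: {1,2}
'c' @ 2: {3,4,6}
'c' @ 3: {5,6,7}  ✓accept
'c' @ 4: {5,6,7}  ✓accept
'c' @ 5: {5,6,7}  ✓accept
'c' @ 6: {5,6,7}  ✓accept
'b' @ 7: {}  — state set empty
rest 'abaa' ignored (set empty)
end set {} — state 5 not in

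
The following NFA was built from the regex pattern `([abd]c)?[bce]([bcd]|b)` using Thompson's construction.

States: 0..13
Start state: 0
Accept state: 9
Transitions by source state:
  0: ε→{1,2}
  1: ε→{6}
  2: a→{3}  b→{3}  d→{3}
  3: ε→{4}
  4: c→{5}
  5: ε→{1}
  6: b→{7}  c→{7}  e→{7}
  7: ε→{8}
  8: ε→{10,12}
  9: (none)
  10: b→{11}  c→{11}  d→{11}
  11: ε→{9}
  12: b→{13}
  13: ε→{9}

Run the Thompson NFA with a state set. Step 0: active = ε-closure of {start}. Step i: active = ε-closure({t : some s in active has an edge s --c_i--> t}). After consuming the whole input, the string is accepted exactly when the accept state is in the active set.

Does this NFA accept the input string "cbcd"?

Answer: REJECT

Steps:
start: ε-closure({0}) = {0,1,2,6}
'c' @ 1: {7,8,10,12}
'b' @ 2: {9,11,13}  (accept∈set)
'c' @ 3: {}  — dead — no transitions
rest 'd' ignored (set empty)
end set {} — state 9 not in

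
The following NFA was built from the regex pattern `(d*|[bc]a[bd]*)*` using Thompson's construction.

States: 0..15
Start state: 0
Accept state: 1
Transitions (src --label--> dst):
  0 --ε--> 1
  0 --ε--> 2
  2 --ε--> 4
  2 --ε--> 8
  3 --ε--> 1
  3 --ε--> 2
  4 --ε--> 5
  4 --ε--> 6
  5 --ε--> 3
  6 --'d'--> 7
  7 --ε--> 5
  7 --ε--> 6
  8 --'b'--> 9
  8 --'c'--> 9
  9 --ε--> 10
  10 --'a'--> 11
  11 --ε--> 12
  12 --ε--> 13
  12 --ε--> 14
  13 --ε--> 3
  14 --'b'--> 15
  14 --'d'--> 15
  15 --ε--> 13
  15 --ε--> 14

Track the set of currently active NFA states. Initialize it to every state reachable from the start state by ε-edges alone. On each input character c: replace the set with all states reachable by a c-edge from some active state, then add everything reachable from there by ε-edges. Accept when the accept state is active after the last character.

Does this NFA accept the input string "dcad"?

Answer: ACCEPT

Derivation:
S₀ = ε-closure({0}) = {0,1,2,3,4,5,6,8}
'd' @ 1: {1,2,3,4,5,6,7,8}  ✓accept
'c' @ 2: {9,10}
'a' @ 3: {1,2,3,4,5,6,8,11,12,13,14}  ✓accept
'd' @ 4: {1,2,3,4,5,6,7,8,13,14,15}  ✓accept
after full input: {1,2,3,4,5,6,7,8,13,14,15}  (accept=1 in)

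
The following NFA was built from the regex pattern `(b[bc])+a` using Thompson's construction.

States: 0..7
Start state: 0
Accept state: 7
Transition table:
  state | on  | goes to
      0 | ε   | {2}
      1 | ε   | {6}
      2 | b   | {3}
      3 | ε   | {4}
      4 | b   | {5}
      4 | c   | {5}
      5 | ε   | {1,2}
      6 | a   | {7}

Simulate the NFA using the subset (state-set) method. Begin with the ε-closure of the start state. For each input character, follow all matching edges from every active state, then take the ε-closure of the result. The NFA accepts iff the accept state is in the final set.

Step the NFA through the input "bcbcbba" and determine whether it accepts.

Answer: ACCEPT

Steps:
S₀ = ε-closure({0}) = {0,2}
'b' @ 1: {3,4}
'c' @ 2: {1,2,5,6}
'b' @ 3: {3,4}
'c' @ 4: {1,2,5,6}
'b' @ 5: {3,4}
'b' @ 6: {1,2,5,6}
'a' @ 7: {7}  (accept∈set)
end set {7} — state 7 in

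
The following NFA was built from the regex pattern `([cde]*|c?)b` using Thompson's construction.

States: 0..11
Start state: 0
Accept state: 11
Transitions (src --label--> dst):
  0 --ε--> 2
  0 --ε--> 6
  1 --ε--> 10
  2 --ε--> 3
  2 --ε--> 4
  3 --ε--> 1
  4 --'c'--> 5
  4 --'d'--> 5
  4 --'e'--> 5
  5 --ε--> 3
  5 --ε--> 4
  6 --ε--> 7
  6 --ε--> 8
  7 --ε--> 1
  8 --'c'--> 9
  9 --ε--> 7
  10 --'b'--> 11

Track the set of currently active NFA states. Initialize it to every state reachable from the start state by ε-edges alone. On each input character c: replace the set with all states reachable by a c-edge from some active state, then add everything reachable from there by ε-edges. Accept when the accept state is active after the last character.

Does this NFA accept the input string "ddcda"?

S₀ = ε-closure({0}) = {0,1,2,3,4,6,7,8,10}
'd' @ 1: {1,3,4,5,10}
'd' @ 2: {1,3,4,5,10}
'c' @ 3: {1,3,4,5,10}
'd' @ 4: {1,3,4,5,10}
'a' @ 5: {}  — no active states
final: {}; accept 11 not in set

Answer: REJECT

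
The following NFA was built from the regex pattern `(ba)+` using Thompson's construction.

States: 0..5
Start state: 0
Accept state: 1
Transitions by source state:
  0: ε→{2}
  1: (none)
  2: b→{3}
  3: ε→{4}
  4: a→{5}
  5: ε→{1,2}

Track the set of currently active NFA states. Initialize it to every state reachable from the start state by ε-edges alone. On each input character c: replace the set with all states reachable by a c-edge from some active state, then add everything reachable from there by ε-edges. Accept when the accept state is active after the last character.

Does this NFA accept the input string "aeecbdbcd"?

initial (ε-close {0}): {0,2}
'a' @ 1: {}  — state set empty
rest 'eecbdbcd' ignored (set empty)
end set {} — state 1 not in

Answer: REJECT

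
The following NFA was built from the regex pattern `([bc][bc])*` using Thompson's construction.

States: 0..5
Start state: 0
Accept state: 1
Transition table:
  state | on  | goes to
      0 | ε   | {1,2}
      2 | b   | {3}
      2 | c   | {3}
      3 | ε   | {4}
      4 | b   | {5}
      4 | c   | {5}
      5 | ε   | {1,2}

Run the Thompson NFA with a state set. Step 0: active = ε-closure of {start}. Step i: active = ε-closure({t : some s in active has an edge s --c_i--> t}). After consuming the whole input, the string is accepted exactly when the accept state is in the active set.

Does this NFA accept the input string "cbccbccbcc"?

Answer: ACCEPT

Steps:
start: ε-closure({0}) = {0,1,2}
'c' @ 1: {3,4}
'b' @ 2: {1,2,5}  (accept∈set)
'c' @ 3: {3,4}
'c' @ 4: {1,2,5}  (accept∈set)
'b' @ 5: {3,4}
'c' @ 6: {1,2,5}  (accept∈set)
'c' @ 7: {3,4}
'b' @ 8: {1,2,5}  (accept∈set)
'c' @ 9: {3,4}
'c' @ 10: {1,2,5}  (accept∈set)
final: {1,2,5}; accept 1 in set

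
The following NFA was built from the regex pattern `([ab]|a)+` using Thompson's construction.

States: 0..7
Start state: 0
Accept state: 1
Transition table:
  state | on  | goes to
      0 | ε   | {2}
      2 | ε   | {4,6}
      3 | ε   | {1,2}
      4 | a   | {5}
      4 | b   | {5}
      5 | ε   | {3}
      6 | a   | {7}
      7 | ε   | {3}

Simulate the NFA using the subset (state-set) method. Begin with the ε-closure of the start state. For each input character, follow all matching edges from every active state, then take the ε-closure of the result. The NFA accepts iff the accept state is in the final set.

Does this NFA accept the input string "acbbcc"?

start: ε-closure({0}) = {0,2,4,6}
'a' @ 1: {1,2,3,4,5,6,7}  [accepting]
'c' @ 2: {}  — no active states
rest 'bbcc' ignored (set empty)
final: {}; accept 1 not in set

Answer: REJECT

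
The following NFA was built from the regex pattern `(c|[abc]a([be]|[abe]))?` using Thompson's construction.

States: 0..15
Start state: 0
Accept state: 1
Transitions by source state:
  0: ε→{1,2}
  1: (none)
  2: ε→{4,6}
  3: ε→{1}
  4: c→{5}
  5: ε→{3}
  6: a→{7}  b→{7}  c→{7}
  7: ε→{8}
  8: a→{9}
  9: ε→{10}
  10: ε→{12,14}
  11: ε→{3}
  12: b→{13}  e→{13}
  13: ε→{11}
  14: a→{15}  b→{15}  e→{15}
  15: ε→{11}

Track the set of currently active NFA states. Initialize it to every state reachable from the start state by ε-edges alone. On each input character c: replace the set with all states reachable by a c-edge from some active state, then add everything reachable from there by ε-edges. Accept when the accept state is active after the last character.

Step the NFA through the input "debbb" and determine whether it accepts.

Answer: REJECT

Derivation:
initial (ε-close {0}): {0,1,2,4,6}
'd' @ 1: {}  — state set empty
rest 'ebbb' ignored (set empty)
final: {}; accept 1 not in set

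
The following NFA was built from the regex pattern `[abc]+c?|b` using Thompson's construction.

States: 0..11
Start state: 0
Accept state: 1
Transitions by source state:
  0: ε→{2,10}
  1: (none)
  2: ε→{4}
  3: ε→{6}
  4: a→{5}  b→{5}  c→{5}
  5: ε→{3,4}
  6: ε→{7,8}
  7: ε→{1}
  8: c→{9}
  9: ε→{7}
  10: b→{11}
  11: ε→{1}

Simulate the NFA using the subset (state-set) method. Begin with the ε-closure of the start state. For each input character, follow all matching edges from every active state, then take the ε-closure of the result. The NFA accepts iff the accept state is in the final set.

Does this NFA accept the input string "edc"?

Answer: REJECT

Steps:
start: ε-closure({0}) = {0,2,4,10}
'e' @ 1: {}  — dead — no transitions
rest 'dc' ignored (set empty)
final: {}; accept 1 not in set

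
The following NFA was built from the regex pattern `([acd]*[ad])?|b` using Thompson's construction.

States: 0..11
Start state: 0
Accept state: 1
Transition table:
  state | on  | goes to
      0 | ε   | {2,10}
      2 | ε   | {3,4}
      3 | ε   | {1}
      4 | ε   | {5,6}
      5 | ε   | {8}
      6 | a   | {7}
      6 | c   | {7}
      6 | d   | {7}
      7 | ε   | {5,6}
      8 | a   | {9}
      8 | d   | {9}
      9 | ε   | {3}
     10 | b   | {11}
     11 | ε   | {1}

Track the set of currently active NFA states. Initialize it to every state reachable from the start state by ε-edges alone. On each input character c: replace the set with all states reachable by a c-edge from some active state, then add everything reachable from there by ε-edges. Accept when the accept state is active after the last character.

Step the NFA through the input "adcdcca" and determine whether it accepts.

Answer: ACCEPT

Trace:
initial (ε-close {0}): {0,1,2,3,4,5,6,8,10}
'a' @ 1: {1,3,5,6,7,8,9}  [accepting]
'd' @ 2: {1,3,5,6,7,8,9}  [accepting]
'c' @ 3: {5,6,7,8}
'd' @ 4: {1,3,5,6,7,8,9}  [accepting]
'c' @ 5: {5,6,7,8}
'c' @ 6: {5,6,7,8}
'a' @ 7: {1,3,5,6,7,8,9}  [accepting]
final: {1,3,5,6,7,8,9}; accept 1 in set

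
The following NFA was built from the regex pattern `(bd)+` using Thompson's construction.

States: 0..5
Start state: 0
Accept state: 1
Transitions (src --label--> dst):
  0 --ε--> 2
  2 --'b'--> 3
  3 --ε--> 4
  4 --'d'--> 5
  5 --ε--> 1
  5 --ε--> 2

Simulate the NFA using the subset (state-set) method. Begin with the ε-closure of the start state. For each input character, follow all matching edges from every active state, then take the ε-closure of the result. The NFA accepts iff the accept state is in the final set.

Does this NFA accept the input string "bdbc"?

S₀ = ε-closure({0}) = {0,2}
'b' @ 1: {3,4}
'd' @ 2: {1,2,5}  (accept∈set)
'b' @ 3: {3,4}
'c' @ 4: {}  — dead — no transitions
final: {}; accept 1 not in set

Answer: REJECT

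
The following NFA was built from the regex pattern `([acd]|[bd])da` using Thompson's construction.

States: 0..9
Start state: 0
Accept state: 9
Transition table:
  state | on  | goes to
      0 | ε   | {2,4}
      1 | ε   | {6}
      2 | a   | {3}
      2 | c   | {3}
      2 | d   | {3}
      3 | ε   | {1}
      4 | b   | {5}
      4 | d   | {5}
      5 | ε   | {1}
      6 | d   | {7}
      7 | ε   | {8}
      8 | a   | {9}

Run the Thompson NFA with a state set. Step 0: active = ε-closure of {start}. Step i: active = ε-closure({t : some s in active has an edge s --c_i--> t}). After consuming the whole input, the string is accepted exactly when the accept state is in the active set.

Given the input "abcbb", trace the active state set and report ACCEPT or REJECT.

Answer: REJECT

Derivation:
S₀ = ε-closure({0}) = {0,2,4}
'a' @ 1: {1,3,6}
'b' @ 2: {}  — no active states
rest 'cbb' ignored (set empty)
after full input: {}  (accept=9 not in)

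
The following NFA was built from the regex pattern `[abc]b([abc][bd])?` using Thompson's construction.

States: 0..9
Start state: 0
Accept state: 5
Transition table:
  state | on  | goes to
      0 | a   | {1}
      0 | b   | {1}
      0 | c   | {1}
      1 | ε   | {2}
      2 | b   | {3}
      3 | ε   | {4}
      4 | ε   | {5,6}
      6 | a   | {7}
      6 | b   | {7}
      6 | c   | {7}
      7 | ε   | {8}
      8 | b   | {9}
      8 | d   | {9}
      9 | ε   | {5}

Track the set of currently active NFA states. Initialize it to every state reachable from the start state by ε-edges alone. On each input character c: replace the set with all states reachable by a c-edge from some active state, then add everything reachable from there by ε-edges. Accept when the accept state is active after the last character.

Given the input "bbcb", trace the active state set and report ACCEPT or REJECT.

initial (ε-close {0}): {0}
'b' @ 1: {1,2}
'b' @ 2: {3,4,5,6}  ✓accept
'c' @ 3: {7,8}
'b' @ 4: {5,9}  ✓accept
end set {5,9} — state 5 in

Answer: ACCEPT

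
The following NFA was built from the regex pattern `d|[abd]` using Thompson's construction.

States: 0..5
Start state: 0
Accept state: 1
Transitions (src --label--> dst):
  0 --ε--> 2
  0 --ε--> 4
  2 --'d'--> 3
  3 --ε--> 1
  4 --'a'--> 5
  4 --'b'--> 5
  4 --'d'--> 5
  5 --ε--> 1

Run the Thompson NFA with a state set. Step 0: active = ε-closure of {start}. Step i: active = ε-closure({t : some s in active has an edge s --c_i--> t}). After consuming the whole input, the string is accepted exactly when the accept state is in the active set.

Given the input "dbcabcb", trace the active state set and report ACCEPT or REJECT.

Answer: REJECT

Derivation:
S₀ = ε-closure({0}) = {0,2,4}
'd' @ 1: {1,3,5}  ✓accept
'b' @ 2: {}  — dead — no transitions
rest 'cabcb' ignored (set empty)
final: {}; accept 1 not in set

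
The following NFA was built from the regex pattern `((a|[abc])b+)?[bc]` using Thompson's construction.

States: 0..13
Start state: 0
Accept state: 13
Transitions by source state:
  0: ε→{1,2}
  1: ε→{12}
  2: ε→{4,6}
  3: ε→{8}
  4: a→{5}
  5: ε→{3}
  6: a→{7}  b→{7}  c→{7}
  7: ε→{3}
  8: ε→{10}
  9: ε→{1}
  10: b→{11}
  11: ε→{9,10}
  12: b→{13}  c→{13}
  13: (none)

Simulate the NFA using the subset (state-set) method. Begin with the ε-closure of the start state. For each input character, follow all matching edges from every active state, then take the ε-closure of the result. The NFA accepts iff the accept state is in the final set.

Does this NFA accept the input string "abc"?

initial (ε-close {0}): {0,1,2,4,6,12}
'a' @ 1: {3,5,7,8,10}
'b' @ 2: {1,9,10,11,12}
'c' @ 3: {13}  (accept∈set)
final: {13}; accept 13 in set

Answer: ACCEPT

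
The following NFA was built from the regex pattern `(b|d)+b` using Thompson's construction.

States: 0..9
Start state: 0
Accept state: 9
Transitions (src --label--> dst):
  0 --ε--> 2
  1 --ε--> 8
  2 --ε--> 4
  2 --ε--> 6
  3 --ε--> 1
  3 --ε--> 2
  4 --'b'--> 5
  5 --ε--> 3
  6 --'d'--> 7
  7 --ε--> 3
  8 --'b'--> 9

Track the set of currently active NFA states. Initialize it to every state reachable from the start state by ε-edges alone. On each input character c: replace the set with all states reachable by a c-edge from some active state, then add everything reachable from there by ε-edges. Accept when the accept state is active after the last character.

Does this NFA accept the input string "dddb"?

Answer: ACCEPT

Derivation:
S₀ = ε-closure({0}) = {0,2,4,6}
'd' @ 1: {1,2,3,4,6,7,8}
'd' @ 2: {1,2,3,4,6,7,8}
'd' @ 3: {1,2,3,4,6,7,8}
'b' @ 4: {1,2,3,4,5,6,8,9}  (accept∈set)
end set {1,2,3,4,5,6,8,9} — state 9 in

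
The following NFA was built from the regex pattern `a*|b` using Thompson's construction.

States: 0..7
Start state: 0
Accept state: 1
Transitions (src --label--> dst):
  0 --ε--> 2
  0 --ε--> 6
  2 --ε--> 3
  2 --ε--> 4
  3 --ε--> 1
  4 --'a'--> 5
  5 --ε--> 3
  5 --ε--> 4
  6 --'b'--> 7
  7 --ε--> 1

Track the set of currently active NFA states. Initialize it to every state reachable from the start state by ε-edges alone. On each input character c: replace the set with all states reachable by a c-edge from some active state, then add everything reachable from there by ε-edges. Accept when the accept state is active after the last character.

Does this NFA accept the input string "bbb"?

Answer: REJECT

Trace:
start: ε-closure({0}) = {0,1,2,3,4,6}
'b' @ 1: {1,7}  ✓accept
'b' @ 2: {}  — dead — no transitions
rest 'b' ignored (set empty)
final: {}; accept 1 not in set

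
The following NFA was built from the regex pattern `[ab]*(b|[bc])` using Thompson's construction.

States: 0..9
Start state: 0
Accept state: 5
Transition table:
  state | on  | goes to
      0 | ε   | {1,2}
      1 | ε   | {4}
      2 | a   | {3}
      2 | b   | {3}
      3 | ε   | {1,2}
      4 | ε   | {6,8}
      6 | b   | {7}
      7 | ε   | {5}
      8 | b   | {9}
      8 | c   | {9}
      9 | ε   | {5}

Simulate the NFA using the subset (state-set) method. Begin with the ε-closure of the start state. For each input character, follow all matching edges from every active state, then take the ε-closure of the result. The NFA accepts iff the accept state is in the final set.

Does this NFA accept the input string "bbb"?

Answer: ACCEPT

Steps:
start: ε-closure({0}) = {0,1,2,4,6,8}
'b' @ 1: {1,2,3,4,5,6,7,8,9}  (accept∈set)
'b' @ 2: {1,2,3,4,5,6,7,8,9}  (accept∈set)
'b' @ 3: {1,2,3,4,5,6,7,8,9}  (accept∈set)
final: {1,2,3,4,5,6,7,8,9}; accept 5 in set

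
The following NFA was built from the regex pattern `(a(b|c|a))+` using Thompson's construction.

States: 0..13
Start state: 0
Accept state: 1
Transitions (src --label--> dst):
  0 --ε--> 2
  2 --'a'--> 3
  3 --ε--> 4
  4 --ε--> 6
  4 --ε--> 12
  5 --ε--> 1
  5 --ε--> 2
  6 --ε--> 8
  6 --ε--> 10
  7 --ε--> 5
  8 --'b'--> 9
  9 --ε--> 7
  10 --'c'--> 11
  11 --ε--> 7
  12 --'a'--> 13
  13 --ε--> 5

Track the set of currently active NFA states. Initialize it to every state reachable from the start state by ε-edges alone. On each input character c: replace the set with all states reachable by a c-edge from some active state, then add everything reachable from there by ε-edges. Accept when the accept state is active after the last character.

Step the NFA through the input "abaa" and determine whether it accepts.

Answer: ACCEPT

Steps:
S₀ = ε-closure({0}) = {0,2}
'a' @ 1: {3,4,6,8,10,12}
'b' @ 2: {1,2,5,7,9}  [accepting]
'a' @ 3: {3,4,6,8,10,12}
'a' @ 4: {1,2,5,13}  [accepting]
final: {1,2,5,13}; accept 1 in set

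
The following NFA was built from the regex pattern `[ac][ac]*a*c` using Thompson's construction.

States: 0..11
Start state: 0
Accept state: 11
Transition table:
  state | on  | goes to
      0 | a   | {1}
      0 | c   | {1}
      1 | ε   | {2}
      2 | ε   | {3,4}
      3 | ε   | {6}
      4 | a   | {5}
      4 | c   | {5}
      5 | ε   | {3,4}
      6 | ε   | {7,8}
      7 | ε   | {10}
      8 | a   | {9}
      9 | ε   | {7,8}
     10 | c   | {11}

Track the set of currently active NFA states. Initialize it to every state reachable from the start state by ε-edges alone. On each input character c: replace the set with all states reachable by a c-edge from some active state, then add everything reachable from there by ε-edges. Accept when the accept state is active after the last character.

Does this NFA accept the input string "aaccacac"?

start: ε-closure({0}) = {0}
'a' @ 1: {1,2,3,4,6,7,8,10}
'a' @ 2: {3,4,5,6,7,8,9,10}
'c' @ 3: {3,4,5,6,7,8,10,11}  [accepting]
'c' @ 4: {3,4,5,6,7,8,10,11}  [accepting]
'a' @ 5: {3,4,5,6,7,8,9,10}
'c' @ 6: {3,4,5,6,7,8,10,11}  [accepting]
'a' @ 7: {3,4,5,6,7,8,9,10}
'c' @ 8: {3,4,5,6,7,8,10,11}  [accepting]
after full input: {3,4,5,6,7,8,10,11}  (accept=11 in)

Answer: ACCEPT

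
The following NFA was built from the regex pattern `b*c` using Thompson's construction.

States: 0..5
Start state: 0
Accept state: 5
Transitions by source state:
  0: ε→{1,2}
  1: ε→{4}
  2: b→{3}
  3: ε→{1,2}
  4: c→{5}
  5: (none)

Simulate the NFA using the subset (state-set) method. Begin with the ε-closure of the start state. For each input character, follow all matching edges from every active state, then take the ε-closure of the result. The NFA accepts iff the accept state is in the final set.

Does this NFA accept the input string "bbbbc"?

initial (ε-close {0}): {0,1,2,4}
'b' @ 1: {1,2,3,4}
'b' @ 2: {1,2,3,4}
'b' @ 3: {1,2,3,4}
'b' @ 4: {1,2,3,4}
'c' @ 5: {5}  ✓accept
final: {5}; accept 5 in set

Answer: ACCEPT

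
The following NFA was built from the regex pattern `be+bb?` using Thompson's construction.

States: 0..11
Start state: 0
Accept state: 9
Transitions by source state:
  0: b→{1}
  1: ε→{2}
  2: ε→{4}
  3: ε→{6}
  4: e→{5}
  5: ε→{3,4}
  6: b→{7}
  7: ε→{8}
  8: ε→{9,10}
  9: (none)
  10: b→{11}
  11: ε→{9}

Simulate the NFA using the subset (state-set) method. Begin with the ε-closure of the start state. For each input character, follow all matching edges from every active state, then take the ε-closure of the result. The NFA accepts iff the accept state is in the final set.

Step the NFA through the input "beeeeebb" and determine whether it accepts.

start: ε-closure({0}) = {0}
'b' @ 1: {1,2,4}
'e' @ 2: {3,4,5,6}
'e' @ 3: {3,4,5,6}
'e' @ 4: {3,4,5,6}
'e' @ 5: {3,4,5,6}
'e' @ 6: {3,4,5,6}
'b' @ 7: {7,8,9,10}  (accept∈set)
'b' @ 8: {9,11}  (accept∈set)
end set {9,11} — state 9 in

Answer: ACCEPT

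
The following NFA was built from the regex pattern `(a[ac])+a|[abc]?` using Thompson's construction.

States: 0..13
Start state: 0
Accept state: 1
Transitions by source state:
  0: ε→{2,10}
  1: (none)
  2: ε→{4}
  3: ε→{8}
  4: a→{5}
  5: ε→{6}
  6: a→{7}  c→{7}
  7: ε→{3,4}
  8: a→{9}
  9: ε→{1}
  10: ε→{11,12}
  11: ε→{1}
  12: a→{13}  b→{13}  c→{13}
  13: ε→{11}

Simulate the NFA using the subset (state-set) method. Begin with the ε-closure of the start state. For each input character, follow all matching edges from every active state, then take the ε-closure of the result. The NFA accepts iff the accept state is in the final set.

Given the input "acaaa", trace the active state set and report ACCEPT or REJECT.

initial (ε-close {0}): {0,1,2,4,10,11,12}
'a' @ 1: {1,5,6,11,13}  [accepting]
'c' @ 2: {3,4,7,8}
'a' @ 3: {1,5,6,9}  [accepting]
'a' @ 4: {3,4,7,8}
'a' @ 5: {1,5,6,9}  [accepting]
end set {1,5,6,9} — state 1 in

Answer: ACCEPT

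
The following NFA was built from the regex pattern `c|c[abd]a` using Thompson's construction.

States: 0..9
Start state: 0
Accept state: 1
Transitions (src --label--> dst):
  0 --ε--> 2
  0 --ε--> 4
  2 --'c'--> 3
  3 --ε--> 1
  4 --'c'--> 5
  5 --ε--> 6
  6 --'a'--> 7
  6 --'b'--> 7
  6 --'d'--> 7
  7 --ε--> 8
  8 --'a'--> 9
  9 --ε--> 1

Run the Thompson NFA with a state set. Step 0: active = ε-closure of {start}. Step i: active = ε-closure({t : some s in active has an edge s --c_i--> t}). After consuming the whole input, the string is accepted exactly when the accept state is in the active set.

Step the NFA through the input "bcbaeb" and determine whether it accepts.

Answer: REJECT

Trace:
start: ε-closure({0}) = {0,2,4}
'b' @ 1: {}  — dead — no transitions
rest 'cbaeb' ignored (set empty)
after full input: {}  (accept=1 not in)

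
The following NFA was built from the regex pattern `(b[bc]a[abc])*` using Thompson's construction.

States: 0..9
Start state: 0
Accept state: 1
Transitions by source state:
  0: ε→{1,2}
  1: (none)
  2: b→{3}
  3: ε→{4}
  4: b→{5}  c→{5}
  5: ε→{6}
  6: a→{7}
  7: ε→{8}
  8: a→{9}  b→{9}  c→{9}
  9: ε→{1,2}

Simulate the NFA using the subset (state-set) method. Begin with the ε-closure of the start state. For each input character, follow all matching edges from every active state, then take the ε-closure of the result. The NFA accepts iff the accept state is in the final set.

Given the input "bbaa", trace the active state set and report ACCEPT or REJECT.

S₀ = ε-closure({0}) = {0,1,2}
'b' @ 1: {3,4}
'b' @ 2: {5,6}
'a' @ 3: {7,8}
'a' @ 4: {1,2,9}  (accept∈set)
after full input: {1,2,9}  (accept=1 in)

Answer: ACCEPT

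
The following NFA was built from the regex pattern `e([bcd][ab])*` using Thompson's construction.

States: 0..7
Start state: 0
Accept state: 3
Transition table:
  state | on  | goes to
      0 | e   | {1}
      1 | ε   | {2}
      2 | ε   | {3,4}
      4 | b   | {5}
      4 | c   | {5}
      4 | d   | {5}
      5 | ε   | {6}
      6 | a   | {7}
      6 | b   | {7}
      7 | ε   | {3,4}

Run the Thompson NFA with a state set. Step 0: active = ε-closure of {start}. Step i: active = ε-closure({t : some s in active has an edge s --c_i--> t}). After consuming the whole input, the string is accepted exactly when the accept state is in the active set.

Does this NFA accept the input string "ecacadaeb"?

Answer: REJECT

Steps:
initial (ε-close {0}): {0}
'e' @ 1: {1,2,3,4}  [accepting]
'c' @ 2: {5,6}
'a' @ 3: {3,4,7}  [accepting]
'c' @ 4: {5,6}
'a' @ 5: {3,4,7}  [accepting]
'd' @ 6: {5,6}
'a' @ 7: {3,4,7}  [accepting]
'e' @ 8: {}  — no active states
rest 'b' ignored (set empty)
end set {} — state 3 not in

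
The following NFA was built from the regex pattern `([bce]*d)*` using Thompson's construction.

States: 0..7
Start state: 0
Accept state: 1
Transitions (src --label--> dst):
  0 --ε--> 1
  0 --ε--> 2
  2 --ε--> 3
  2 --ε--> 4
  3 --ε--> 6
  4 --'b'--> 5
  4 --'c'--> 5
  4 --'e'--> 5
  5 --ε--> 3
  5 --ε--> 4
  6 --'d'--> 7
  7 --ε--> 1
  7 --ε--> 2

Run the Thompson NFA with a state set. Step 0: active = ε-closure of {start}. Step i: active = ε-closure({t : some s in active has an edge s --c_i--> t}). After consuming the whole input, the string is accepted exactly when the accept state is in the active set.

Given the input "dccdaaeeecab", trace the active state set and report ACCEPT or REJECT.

Answer: REJECT

Steps:
initial (ε-close {0}): {0,1,2,3,4,6}
'd' @ 1: {1,2,3,4,6,7}  (accept∈set)
'c' @ 2: {3,4,5,6}
'c' @ 3: {3,4,5,6}
'd' @ 4: {1,2,3,4,6,7}  (accept∈set)
'a' @ 5: {}  — dead — no transitions
rest 'aeeecab' ignored (set empty)
after full input: {}  (accept=1 not in)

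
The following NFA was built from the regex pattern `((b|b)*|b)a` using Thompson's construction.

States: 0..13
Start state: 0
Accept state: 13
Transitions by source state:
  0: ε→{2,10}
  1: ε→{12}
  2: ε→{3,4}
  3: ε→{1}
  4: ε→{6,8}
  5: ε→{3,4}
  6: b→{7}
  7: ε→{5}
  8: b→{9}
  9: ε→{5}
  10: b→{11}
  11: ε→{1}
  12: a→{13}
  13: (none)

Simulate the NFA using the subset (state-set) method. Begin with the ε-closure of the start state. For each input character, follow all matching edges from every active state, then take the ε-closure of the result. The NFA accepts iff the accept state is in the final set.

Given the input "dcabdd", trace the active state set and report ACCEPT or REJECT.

initial (ε-close {0}): {0,1,2,3,4,6,8,10,12}
'd' @ 1: {}  — state set empty
rest 'cabdd' ignored (set empty)
end set {} — state 13 not in

Answer: REJECT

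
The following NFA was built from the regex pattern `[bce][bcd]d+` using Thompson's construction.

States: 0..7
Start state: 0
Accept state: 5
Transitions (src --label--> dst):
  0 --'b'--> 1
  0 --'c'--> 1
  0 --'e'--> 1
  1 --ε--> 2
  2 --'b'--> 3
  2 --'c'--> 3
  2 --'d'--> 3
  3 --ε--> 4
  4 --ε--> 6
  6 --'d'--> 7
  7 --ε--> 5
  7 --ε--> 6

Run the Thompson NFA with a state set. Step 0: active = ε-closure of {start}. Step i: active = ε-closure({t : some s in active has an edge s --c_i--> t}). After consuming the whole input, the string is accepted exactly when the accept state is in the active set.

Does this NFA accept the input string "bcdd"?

initial (ε-close {0}): {0}
'b' @ 1: {1,2}
'c' @ 2: {3,4,6}
'd' @ 3: {5,6,7}  [accepting]
'd' @ 4: {5,6,7}  [accepting]
after full input: {5,6,7}  (accept=5 in)

Answer: ACCEPT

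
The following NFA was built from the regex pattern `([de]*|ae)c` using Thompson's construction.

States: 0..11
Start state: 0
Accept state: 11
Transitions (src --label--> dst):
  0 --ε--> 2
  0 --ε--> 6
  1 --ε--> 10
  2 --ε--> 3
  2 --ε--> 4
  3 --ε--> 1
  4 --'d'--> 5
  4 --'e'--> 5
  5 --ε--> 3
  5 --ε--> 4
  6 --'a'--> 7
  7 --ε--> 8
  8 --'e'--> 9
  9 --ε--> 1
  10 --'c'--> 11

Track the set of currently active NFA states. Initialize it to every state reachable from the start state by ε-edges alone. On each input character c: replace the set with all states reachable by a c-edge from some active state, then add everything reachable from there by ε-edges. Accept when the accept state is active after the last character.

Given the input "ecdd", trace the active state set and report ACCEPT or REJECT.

Answer: REJECT

Steps:
S₀ = ε-closure({0}) = {0,1,2,3,4,6,10}
'e' @ 1: {1,3,4,5,10}
'c' @ 2: {11}  [accepting]
'd' @ 3: {}  — dead — no transitions
rest 'd' ignored (set empty)
after full input: {}  (accept=11 not in)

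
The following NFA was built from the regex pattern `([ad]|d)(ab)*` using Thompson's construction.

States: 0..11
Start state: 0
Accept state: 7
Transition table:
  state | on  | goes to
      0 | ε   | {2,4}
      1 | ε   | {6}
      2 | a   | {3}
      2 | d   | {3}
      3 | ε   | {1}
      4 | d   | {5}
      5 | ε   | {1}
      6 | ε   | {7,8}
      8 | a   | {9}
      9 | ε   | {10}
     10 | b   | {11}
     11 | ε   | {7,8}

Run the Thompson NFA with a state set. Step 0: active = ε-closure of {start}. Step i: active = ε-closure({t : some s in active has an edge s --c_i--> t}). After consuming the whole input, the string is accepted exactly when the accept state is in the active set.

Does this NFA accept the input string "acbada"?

Answer: REJECT

Steps:
initial (ε-close {0}): {0,2,4}
'a' @ 1: {1,3,6,7,8}  ✓accept
'c' @ 2: {}  — dead — no transitions
rest 'bada' ignored (set empty)
final: {}; accept 7 not in set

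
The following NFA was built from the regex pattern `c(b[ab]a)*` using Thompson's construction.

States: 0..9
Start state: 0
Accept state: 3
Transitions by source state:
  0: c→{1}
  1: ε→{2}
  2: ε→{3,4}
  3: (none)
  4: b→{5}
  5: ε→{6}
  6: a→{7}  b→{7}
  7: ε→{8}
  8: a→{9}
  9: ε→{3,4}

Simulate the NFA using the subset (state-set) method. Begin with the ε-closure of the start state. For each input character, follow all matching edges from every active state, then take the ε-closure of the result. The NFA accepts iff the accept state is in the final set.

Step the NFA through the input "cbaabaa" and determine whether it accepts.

initial (ε-close {0}): {0}
'c' @ 1: {1,2,3,4}  (accept∈set)
'b' @ 2: {5,6}
'a' @ 3: {7,8}
'a' @ 4: {3,4,9}  (accept∈set)
'b' @ 5: {5,6}
'a' @ 6: {7,8}
'a' @ 7: {3,4,9}  (accept∈set)
final: {3,4,9}; accept 3 in set

Answer: ACCEPT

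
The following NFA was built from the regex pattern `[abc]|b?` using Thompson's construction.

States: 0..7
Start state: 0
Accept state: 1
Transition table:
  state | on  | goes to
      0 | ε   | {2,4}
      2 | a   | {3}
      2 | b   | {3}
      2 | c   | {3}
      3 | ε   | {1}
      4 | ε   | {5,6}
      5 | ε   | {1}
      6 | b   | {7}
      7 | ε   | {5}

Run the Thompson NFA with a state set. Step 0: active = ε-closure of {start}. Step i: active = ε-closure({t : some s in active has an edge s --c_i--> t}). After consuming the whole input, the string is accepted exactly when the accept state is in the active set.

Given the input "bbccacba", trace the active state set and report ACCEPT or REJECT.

S₀ = ε-closure({0}) = {0,1,2,4,5,6}
'b' @ 1: {1,3,5,7}  (accept∈set)
'b' @ 2: {}  — no active states
rest 'ccacba' ignored (set empty)
after full input: {}  (accept=1 not in)

Answer: REJECT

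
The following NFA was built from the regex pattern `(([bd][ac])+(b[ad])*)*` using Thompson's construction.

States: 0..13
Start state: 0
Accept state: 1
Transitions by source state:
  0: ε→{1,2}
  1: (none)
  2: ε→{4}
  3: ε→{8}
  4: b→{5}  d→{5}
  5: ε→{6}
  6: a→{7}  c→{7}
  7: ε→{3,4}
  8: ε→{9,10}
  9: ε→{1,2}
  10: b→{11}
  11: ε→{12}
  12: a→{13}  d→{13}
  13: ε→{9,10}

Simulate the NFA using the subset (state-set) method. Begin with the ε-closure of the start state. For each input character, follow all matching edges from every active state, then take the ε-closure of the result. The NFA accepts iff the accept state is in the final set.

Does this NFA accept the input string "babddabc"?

Answer: ACCEPT

Derivation:
initial (ε-close {0}): {0,1,2,4}
'b' @ 1: {5,6}
'a' @ 2: {1,2,3,4,7,8,9,10}  [accepting]
'b' @ 3: {5,6,11,12}
'd' @ 4: {1,2,4,9,10,13}  [accepting]
'd' @ 5: {5,6}
'a' @ 6: {1,2,3,4,7,8,9,10}  [accepting]
'b' @ 7: {5,6,11,12}
'c' @ 8: {1,2,3,4,7,8,9,10}  [accepting]
after full input: {1,2,3,4,7,8,9,10}  (accept=1 in)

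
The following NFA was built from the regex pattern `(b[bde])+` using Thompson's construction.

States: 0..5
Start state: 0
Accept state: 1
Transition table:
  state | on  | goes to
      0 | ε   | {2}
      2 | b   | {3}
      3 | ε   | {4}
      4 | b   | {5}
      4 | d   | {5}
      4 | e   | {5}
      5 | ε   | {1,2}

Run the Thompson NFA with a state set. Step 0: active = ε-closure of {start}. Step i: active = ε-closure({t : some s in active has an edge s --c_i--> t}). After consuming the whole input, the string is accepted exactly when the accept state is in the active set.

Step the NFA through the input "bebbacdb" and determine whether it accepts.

initial (ε-close {0}): {0,2}
'b' @ 1: {3,4}
'e' @ 2: {1,2,5}  [accepting]
'b' @ 3: {3,4}
'b' @ 4: {1,2,5}  [accepting]
'a' @ 5: {}  — state set empty
rest 'cdb' ignored (set empty)
final: {}; accept 1 not in set

Answer: REJECT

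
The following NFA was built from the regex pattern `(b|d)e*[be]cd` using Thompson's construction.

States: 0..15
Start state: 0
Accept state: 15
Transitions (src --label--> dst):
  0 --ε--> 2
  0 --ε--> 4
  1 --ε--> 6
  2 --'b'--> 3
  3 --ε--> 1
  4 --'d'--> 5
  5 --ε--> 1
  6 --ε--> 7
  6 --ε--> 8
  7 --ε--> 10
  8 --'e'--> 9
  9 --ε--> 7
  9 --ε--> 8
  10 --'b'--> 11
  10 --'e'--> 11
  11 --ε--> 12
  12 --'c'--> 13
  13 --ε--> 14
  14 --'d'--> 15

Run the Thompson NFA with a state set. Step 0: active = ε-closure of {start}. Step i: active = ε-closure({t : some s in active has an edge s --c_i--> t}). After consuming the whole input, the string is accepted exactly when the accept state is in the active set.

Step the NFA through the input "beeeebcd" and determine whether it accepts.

S₀ = ε-closure({0}) = {0,2,4}
'b' @ 1: {1,3,6,7,8,10}
'e' @ 2: {7,8,9,10,11,12}
'e' @ 3: {7,8,9,10,11,12}
'e' @ 4: {7,8,9,10,11,12}
'e' @ 5: {7,8,9,10,11,12}
'b' @ 6: {11,12}
'c' @ 7: {13,14}
'd' @ 8: {15}  (accept∈set)
end set {15} — state 15 in

Answer: ACCEPT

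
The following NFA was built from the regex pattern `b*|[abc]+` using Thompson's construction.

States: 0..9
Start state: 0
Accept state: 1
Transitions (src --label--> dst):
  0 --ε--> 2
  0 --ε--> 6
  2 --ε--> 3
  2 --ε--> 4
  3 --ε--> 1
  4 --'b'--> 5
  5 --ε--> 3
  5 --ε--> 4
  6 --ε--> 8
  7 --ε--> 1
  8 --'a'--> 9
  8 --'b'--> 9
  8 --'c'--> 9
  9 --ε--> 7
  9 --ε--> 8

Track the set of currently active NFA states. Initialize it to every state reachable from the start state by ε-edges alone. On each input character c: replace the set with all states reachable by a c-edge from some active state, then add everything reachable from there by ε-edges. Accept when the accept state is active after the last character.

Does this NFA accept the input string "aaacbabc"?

Answer: ACCEPT

Steps:
start: ε-closure({0}) = {0,1,2,3,4,6,8}
'a' @ 1: {1,7,8,9}  (accept∈set)
'a' @ 2: {1,7,8,9}  (accept∈set)
'a' @ 3: {1,7,8,9}  (accept∈set)
'c' @ 4: {1,7,8,9}  (accept∈set)
'b' @ 5: {1,7,8,9}  (accept∈set)
'a' @ 6: {1,7,8,9}  (accept∈set)
'b' @ 7: {1,7,8,9}  (accept∈set)
'c' @ 8: {1,7,8,9}  (accept∈set)
after full input: {1,7,8,9}  (accept=1 in)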